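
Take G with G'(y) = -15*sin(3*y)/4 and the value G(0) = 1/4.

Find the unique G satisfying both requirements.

Check a candidate G(y) by differentiating: d/dy[G] must match the given G'(y).
A general antiderivative is 5*cos(3*y)/4 + C.
The condition gives C = 1/4 - (5/4) = -1.
So G(y) = 5*cos(3*y)/4 - 1.
Check: d/dy[5*cos(3*y)/4 - 1] = -15*sin(3*y)/4 = G'(y).

G(y) = 5*cos(3*y)/4 - 1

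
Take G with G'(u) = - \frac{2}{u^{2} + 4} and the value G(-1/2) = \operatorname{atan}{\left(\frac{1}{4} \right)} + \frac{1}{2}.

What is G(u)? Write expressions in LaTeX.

Since d/du undoes antidifferentiation here, G(u) must give back the stated G'(u).
A general antiderivative is - \operatorname{atan}{\left(\frac{u}{2} \right)} + C.
The condition gives C = \operatorname{atan}{\left(\frac{1}{4} \right)} + \frac{1}{2} - (\operatorname{atan}{\left(\frac{1}{4} \right)}) = \frac{1}{2}.
So G(u) = \frac{1}{2} - \operatorname{atan}{\left(\frac{u}{2} \right)}.
Check: d/du[\frac{1}{2} - \operatorname{atan}{\left(\frac{u}{2} \right)}] = - \frac{2}{u^{2} + 4} = G'(u).

G(u) = \frac{1}{2} - \operatorname{atan}{\left(\frac{u}{2} \right)}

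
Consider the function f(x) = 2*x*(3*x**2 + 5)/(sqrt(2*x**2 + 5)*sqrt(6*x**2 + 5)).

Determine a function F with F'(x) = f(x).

f has the shape u'v + uv' for u = sqrt(x**2 + 5/2)/2 and v = sqrt(3*x**2 + 5/2) — it is the derivative of the product u*v.
Check: d/dx[sqrt(2*x**2 + 5)*sqrt(6*x**2 + 5)/4] = (6*x**3 + 10*x)/(sqrt(2*x**2 + 5)*sqrt(6*x**2 + 5)), which equals f(x).

An antiderivative is F(x) = sqrt(2*x**2 + 5)*sqrt(6*x**2 + 5)/4.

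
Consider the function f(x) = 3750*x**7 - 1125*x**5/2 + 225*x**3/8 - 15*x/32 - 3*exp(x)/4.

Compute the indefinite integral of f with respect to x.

F(x) = 3*((1 - 20*x**2)**4 - 256*exp(x))/1024 + C

The integrand splits into summands that can be handled one at a time.
Check: d/dx[3*((1 - 20*x**2)**4 - 256*exp(x))/1024] = 3750*x**7 - 1125*x**5/2 + 225*x**3/8 - 15*x/32 - 3*exp(x)/4 = f(x).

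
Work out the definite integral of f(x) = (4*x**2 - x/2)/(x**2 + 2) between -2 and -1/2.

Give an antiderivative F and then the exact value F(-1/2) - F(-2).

Antiderivative: F(x) = (16*x - log(x**2 + 2) - 16*sqrt(2)*atan(sqrt(2)*x/2))/4; value = -4*sqrt(2)*atan(sqrt(2)) - log(9/4)/4 + log(6)/4 + 4*sqrt(2)*atan(sqrt(2)/4) + 6

Recover f(x) by differentiating a candidate F(x); any mismatch rules it out.
F(x) = (16*x - log(x**2 + 2) - 16*sqrt(2)*atan(sqrt(2)*x/2))/4 is an antiderivative of f.
Check: d/dx[(16*x - log(x**2 + 2) - 16*sqrt(2)*atan(sqrt(2)*x/2))/4] = (8*x**2 - x)/(2*x**2 + 4), which equals f(x).
F(-1/2) = -2 - log(9/4)/4 + 4*sqrt(2)*atan(sqrt(2)/4); F(-2) = -8 - log(6)/4 + 4*sqrt(2)*atan(sqrt(2)).
Integral = F(-1/2) - F(-2) = -4*sqrt(2)*atan(sqrt(2)) - log(9/4)/4 + log(6)/4 + 4*sqrt(2)*atan(sqrt(2)/4) + 6.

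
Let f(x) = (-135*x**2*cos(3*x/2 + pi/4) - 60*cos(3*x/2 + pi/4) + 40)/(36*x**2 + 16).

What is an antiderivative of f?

For F(x) to be correct the identity F'(x) - f(x) = 0 must hold.
Check: d/dx[5*(-3*sin(3*x/2 + pi/4) + 2*atan(3*x/2))/6] = (-135*x**2*cos(3*x/2 + pi/4) - 60*cos(3*x/2 + pi/4) + 40)/(36*x**2 + 16) = f(x).

An antiderivative is F(x) = 5*(-3*sin(3*x/2 + pi/4) + 2*atan(3*x/2))/6.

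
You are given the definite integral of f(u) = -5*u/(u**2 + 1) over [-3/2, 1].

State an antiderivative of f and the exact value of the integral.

Antiderivative: F(u) = -5*log(4*u**2 + 4)/2; value = -5*log(8)/2 + 5*log(13)/2

f matches the chain-rule pattern g'(h)*h' with inner function h(u) = 4*u**2 + 4; substituting w = h(u) collapses the integral.
F(u) = -5*log(4*u**2 + 4)/2 is an antiderivative of f.
Check: d/du[-5*log(4*u**2 + 4)/2] = -5*u/(u**2 + 1) = f(u).
F(1) = -5*log(8)/2; F(-3/2) = -5*log(13)/2.
Integral = F(1) - F(-3/2) = -5*log(8)/2 + 5*log(13)/2.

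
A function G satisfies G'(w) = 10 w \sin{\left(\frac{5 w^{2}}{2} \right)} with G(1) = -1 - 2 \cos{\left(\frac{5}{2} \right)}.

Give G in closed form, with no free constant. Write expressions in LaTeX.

G'(w) matches the chain-rule pattern g'(h)*h' with inner function h(w) = \frac{5 w^{2}}{2}; substituting u = h(w) collapses the integral.
A general antiderivative is - 2 \cos{\left(\frac{5 w^{2}}{2} \right)} + C.
The condition gives C = -1 - 2 \cos{\left(\frac{5}{2} \right)} - (- 2 \cos{\left(\frac{5}{2} \right)}) = -1.
So G(w) = - 2 \cos{\left(\frac{5 w^{2}}{2} \right)} - 1.
Check: d/dw[- 2 \cos{\left(\frac{5 w^{2}}{2} \right)} - 1] = 10 w \sin{\left(\frac{5 w^{2}}{2} \right)} = G'(w).

G(w) = - 2 \cos{\left(\frac{5 w^{2}}{2} \right)} - 1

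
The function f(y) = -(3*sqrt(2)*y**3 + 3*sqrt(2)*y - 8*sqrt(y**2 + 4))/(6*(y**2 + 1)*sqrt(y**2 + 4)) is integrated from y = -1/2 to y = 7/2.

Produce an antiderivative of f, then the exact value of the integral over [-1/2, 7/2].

For F(y) to be correct the identity F'(y) - f(y) = 0 must hold.
F(y) = (-3*sqrt(2)*sqrt(y**2 + 4) + 8*atan(y))/6 is an antiderivative of f.
Check: d/dy[(-3*sqrt(2)*sqrt(y**2 + 4) + 8*atan(y))/6] = (-3*sqrt(2)*y**3 - 3*sqrt(2)*y + 8*sqrt(y**2 + 4))/(6*y**2*sqrt(y**2 + 4) + 6*sqrt(y**2 + 4)), which equals f(y).
F(7/2) = -sqrt(130)/4 + 4*atan(7/2)/3; F(-1/2) = -sqrt(34)/4 - 4*atan(1/2)/3.
Integral = F(7/2) - F(-1/2) = -sqrt(130)/4 + 4*atan(1/2)/3 + sqrt(34)/4 + 4*atan(7/2)/3.

Antiderivative: F(y) = (-3*sqrt(2)*sqrt(y**2 + 4) + 8*atan(y))/6; value = -sqrt(130)/4 + 4*atan(1/2)/3 + sqrt(34)/4 + 4*atan(7/2)/3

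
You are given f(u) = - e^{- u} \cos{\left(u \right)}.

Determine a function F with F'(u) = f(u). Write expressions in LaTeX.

An antiderivative is F(u) = \frac{\left(- \sin{\left(u \right)} + \cos{\left(u \right)}\right) e^{- u}}{2}.

Any candidate F(u) must reproduce f(u) exactly when differentiated.
Check: d/du[\frac{\left(- \sin{\left(u \right)} + \cos{\left(u \right)}\right) e^{- u}}{2}] = - e^{- u} \cos{\left(u \right)} = f(u).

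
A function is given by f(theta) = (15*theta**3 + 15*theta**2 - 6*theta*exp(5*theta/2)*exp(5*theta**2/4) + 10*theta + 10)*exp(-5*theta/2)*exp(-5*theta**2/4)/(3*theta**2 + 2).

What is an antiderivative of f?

For F(theta) to be correct the identity F'(theta) - f(theta) = 0 must hold.
Check: d/dtheta[(-exp(5*theta/2)*exp(5*theta**2/4)*log(3*theta**2/2 + 1) - 2)*exp(-5*theta/2)*exp(-5*theta**2/4)] = (15*theta**3 + 15*theta**2 - 6*theta*exp(5*theta/2)*exp(5*theta**2/4) + 10*theta + 10)/(3*theta**2*exp(5*theta/2)*exp(5*theta**2/4) + 2*exp(5*theta/2)*exp(5*theta**2/4)), which equals f(theta).

An antiderivative is F(theta) = (-exp(5*theta/2)*exp(5*theta**2/4)*log(3*theta**2/2 + 1) - 2)*exp(-5*theta/2)*exp(-5*theta**2/4).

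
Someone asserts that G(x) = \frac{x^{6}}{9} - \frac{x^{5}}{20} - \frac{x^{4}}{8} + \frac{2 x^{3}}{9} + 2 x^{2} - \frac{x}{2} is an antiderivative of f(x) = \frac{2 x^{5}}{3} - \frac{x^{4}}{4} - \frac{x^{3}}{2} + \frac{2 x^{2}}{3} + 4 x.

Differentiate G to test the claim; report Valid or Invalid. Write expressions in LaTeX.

d/dx[G] = \frac{2 x^{5}}{3} - \frac{x^{4}}{4} - \frac{x^{3}}{2} + \frac{2 x^{2}}{3} + 4 x - \frac{1}{2}
d/dx[G] - f(x) = - \frac{1}{2} != 0.

Invalid: d/dx[G] - f = - \frac{1}{2}, which is not 0.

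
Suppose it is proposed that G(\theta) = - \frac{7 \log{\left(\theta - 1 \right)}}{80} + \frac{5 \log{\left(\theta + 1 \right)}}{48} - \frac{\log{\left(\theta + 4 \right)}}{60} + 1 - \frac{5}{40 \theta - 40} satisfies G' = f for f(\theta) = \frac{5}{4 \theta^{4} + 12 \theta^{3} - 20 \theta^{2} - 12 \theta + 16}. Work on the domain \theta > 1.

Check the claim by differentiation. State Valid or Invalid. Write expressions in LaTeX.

d/d\theta[G] = \frac{5}{4 \theta^{4} + 12 \theta^{3} - 20 \theta^{2} - 12 \theta + 16}
This equals f(\theta) exactly, so the claim holds.

Valid. The derivative of G reproduces f.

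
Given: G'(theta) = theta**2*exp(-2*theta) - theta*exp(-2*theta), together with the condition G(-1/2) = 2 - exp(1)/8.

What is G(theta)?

G'(theta) has the shape u'v + uv' for u = -theta**2/2 and v = exp(-2*theta) — it is the derivative of the product u*v.
A general antiderivative is -theta**2*exp(-2*theta)/2 + C.
The condition gives C = 2 - exp(1)/8 - (-exp(1)/8) = 2.
So G(theta) = (-theta**2 + 4*exp(2*theta))*exp(-2*theta)/2.
Check: d/dtheta[(-theta**2 + 4*exp(2*theta))*exp(-2*theta)/2] = (theta**2 - theta)*exp(-2*theta), which equals G'(theta).

G(theta) = (-theta**2 + 4*exp(2*theta))*exp(-2*theta)/2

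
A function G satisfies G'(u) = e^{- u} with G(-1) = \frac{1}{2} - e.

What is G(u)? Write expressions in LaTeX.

Whatever form G(u) takes, its d/du must return the stated G'(u).
A general antiderivative is - e^{- u} + C.
The condition gives C = \frac{1}{2} - e - (- e) = \frac{1}{2}.
So G(u) = \frac{\left(e^{u} - 2\right) e^{- u}}{2}.
Check: d/du[\frac{\left(e^{u} - 2\right) e^{- u}}{2}] = e^{- u} = G'(u).

G(u) = \frac{\left(e^{u} - 2\right) e^{- u}}{2}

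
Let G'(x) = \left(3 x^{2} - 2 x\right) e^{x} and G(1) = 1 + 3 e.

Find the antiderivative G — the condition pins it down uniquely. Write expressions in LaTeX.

G(x) = 3 x^{2} e^{x} - 8 x e^{x} + 8 e^{x} + 1

Recognize the product-rule pattern: G'(x) = u'v + uv' with u = 3 x^{2} - 8 x + 8, v = e^{x}, so integration by parts undoes it.
A general antiderivative is \left(3 x^{2} - 8 x + 8\right) e^{x} + C.
The condition gives C = 1 + 3 e - (3 e) = 1.
So G(x) = 3 x^{2} e^{x} - 8 x e^{x} + 8 e^{x} + 1.
Check: d/dx[3 x^{2} e^{x} - 8 x e^{x} + 8 e^{x} + 1] = 3 x^{2} e^{x} - 2 x e^{x}, which equals G'(x).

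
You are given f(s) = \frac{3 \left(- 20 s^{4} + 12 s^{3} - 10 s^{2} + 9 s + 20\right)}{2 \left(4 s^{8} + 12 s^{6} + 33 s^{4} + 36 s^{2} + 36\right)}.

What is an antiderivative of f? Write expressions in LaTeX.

f has the shape u'v + uv' for u = \frac{1}{\frac{2 s^{4}}{3} + s^{2} + 2} and v = \frac{5 s}{3} - \frac{3}{4} — it is the derivative of the product u*v.
Check: d/ds[\frac{20 s - 9}{4 \left(2 s^{4} + 3 s^{2} + 6\right)}] = \frac{- 60 s^{4} + 36 s^{3} - 30 s^{2} + 27 s + 60}{8 s^{8} + 24 s^{6} + 66 s^{4} + 72 s^{2} + 72}, which equals f(s).

An antiderivative is F(s) = \frac{20 s - 9}{4 \left(2 s^{4} + 3 s^{2} + 6\right)}.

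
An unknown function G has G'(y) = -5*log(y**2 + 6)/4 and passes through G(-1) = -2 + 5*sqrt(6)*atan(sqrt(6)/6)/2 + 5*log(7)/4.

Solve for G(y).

G(y) = -5*y*log(y**2 + 6)/4 + 5*y/2 - 5*sqrt(6)*atan(sqrt(6)*y/6)/2 + 1/2

For G(y) to be correct, d/dy[G] must agree with the stated G'(y) identically.
A general antiderivative is -5*y*log(y**2 + 6)/4 + 5*y/2 - 5*sqrt(6)*atan(sqrt(6)*y/6)/2 + C.
The condition gives C = -2 + 5*sqrt(6)*atan(sqrt(6)/6)/2 + 5*log(7)/4 - (-5/2 + 5*sqrt(6)*atan(sqrt(6)/6)/2 + 5*log(7)/4) = 1/2.
So G(y) = -5*y*log(y**2 + 6)/4 + 5*y/2 - 5*sqrt(6)*atan(sqrt(6)*y/6)/2 + 1/2.
Check: d/dy[-5*y*log(y**2 + 6)/4 + 5*y/2 - 5*sqrt(6)*atan(sqrt(6)*y/6)/2 + 1/2] = -5*log(y**2 + 6)/4 = G'(y).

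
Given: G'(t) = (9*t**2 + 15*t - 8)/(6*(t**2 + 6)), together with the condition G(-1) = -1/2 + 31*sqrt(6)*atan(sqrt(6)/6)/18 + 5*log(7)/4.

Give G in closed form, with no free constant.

Recover the given G'(t) by differentiating a candidate G(t); any mismatch rules it out.
A general antiderivative is 3*t/2 + 5*log(t**2 + 6)/4 - 31*sqrt(6)*atan(sqrt(6)*t/6)/18 + C.
The condition gives C = -1/2 + 31*sqrt(6)*atan(sqrt(6)/6)/18 + 5*log(7)/4 - (-3/2 + 31*sqrt(6)*atan(sqrt(6)/6)/18 + 5*log(7)/4) = 1.
So G(t) = (54*t + 45*log(t**2 + 6) - 62*sqrt(6)*atan(sqrt(6)*t/6) + 36)/36.
Check: d/dt[(54*t + 45*log(t**2 + 6) - 62*sqrt(6)*atan(sqrt(6)*t/6) + 36)/36] = (9*t**2 + 15*t - 8)/(6*t**2 + 36), which equals G'(t).

G(t) = (54*t + 45*log(t**2 + 6) - 62*sqrt(6)*atan(sqrt(6)*t/6) + 36)/36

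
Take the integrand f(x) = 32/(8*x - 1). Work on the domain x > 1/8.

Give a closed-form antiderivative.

An antiderivative is F(x) = 4*log(4*x - 1/2).

Check any antiderivative F(x) by computing F'(x) and comparing it with f(x).
Check: d/dx[4*log(4*x - 1/2)] = 32/(8*x - 1) = f(x).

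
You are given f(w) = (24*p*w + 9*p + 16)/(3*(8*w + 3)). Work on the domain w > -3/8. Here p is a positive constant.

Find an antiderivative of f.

An antiderivative is F(w) = p*w + 2*log(4*w + 3/2)/3.

A candidate is checked by its d/dw: the result must match f(w).
Check: d/dw[p*w + 2*log(4*w + 3/2)/3] = (24*p*w + 9*p + 16)/(24*w + 9), which equals f(w).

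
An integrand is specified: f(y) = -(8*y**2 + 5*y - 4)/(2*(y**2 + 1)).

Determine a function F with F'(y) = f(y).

An antiderivative is F(y) = -(16*y + 5*log(y**2 + 1) - 24*atan(y))/4.

For F(y) to be correct the identity F'(y) - f(y) = 0 must hold.
Check: d/dy[-(16*y + 5*log(y**2 + 1) - 24*atan(y))/4] = (-8*y**2 - 5*y + 4)/(2*y**2 + 2), which equals f(y).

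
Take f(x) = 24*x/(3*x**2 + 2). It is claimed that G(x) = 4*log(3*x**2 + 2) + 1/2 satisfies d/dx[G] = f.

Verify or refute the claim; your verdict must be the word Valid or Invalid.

d/dx[G] = 24*x/(3*x**2 + 2)
This equals f(x) exactly, so the claim holds.

Valid - differentiating G returns exactly f.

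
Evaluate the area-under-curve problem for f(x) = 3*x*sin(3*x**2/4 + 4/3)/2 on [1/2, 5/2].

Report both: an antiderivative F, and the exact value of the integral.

The substitution u = 3*x**2/4 + 4/3 works: f is exactly (dF/du)*(du/dx) for that inner function.
F(x) = -cos(3*x**2/4 + 4/3) is an antiderivative of f.
Check: d/dx[-cos(3*x**2/4 + 4/3)] = 3*x*sin(3*x**2/4 + 4/3)/2 = f(x).
F(5/2) = -cos(289/48); F(1/2) = -cos(73/48).
Integral = F(5/2) - F(1/2) = -cos(289/48) + cos(73/48).

Antiderivative: F(x) = -cos(3*x**2/4 + 4/3); value = -cos(289/48) + cos(73/48)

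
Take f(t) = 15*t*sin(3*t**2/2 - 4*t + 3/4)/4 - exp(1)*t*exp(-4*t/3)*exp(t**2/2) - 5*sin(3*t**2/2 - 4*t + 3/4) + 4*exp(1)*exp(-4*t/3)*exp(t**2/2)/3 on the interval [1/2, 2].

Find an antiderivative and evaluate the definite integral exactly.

Antiderivative: F(t) = -exp(t**2/2 - 4*t/3 + 1) - 5*cos(3*t**2/2 - 4*t + 3/4)/4; value = -exp(1/3) - 5*cos(5/4)/4 + 5*cos(7/8)/4 + exp(11/24)

The integrand splits into summands that can be handled one at a time.
F(t) = -exp(t**2/2 - 4*t/3 + 1) - 5*cos(3*t**2/2 - 4*t + 3/4)/4 is an antiderivative of f.
Check: d/dt[-exp(t**2/2 - 4*t/3 + 1) - 5*cos(3*t**2/2 - 4*t + 3/4)/4] = 15*t*sin(3*t**2/2 - 4*t + 3/4)/4 - exp(1)*t*exp(-4*t/3)*exp(t**2/2) - 5*sin(3*t**2/2 - 4*t + 3/4) + 4*exp(1)*exp(-4*t/3)*exp(t**2/2)/3 = f(t).
F(2) = -exp(1/3) - 5*cos(5/4)/4; F(1/2) = -exp(11/24) - 5*cos(7/8)/4.
Integral = F(2) - F(1/2) = -exp(1/3) - 5*cos(5/4)/4 + 5*cos(7/8)/4 + exp(11/24).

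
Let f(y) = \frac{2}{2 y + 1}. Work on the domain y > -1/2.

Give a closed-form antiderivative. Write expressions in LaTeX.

For F(y) to be correct the identity F'(y) - f(y) = 0 must hold.
Check: d/dy[\log{\left(4 y + 2 \right)}] = \frac{2}{2 y + 1} = f(y).

An antiderivative is F(y) = \log{\left(4 y + 2 \right)}.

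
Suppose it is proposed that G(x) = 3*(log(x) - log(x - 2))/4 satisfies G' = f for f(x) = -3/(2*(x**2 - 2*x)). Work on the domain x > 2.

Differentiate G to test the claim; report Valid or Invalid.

Valid. The derivative of G reproduces f.

d/dx[G] = -3/(2*x**2 - 4*x)
This equals f(x) exactly, so the claim holds.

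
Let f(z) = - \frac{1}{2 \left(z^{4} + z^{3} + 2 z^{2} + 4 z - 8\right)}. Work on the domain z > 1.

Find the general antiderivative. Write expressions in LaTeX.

F(z) = - \frac{\log{\left(z - 1 \right)}}{30} + \frac{\log{\left(z + 2 \right)}}{48} + \frac{\log{\left(z^{2} + 4 \right)}}{160} + \frac{3 \operatorname{atan}{\left(\frac{z}{2} \right)}}{80} + C

Factor the denominator (2 \left(z - 1\right) \left(z + 2\right) \left(z^{2} + 4\right)) and decompose: f = \frac{z + 6}{80 \left(z^{2} + 4\right)} + \frac{1}{48 \left(z + 2\right)} - \frac{1}{30 \left(z - 1\right)}; each piece integrates to a log, atan, or power term.
Check: d/dz[- \frac{\log{\left(z - 1 \right)}}{30} + \frac{\log{\left(z + 2 \right)}}{48} + \frac{\log{\left(z^{2} + 4 \right)}}{160} + \frac{3 \operatorname{atan}{\left(\frac{z}{2} \right)}}{80}] = - \frac{1}{2 z^{4} + 2 z^{3} + 4 z^{2} + 8 z - 16}, which equals f(z).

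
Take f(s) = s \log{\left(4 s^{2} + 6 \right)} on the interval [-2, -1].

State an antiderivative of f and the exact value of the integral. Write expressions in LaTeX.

Antiderivative: F(s) = \frac{s^{2} \log{\left(4 s^{2} + 6 \right)}}{2} - \frac{s^{2}}{2} + \frac{3 \log{\left(2 s^{2} + 3 \right)}}{4}; value = - 2 \log{\left(22 \right)} - \frac{3 \log{\left(11 \right)}}{4} + \frac{\log{\left(10 \right)}}{2} + \frac{3 \log{\left(5 \right)}}{4} + \frac{3}{2}

A first test for any F(s): its s-derivative must equal f(s) identically.
F(s) = \frac{s^{2} \log{\left(4 s^{2} + 6 \right)}}{2} - \frac{s^{2}}{2} + \frac{3 \log{\left(2 s^{2} + 3 \right)}}{4} is an antiderivative of f.
Check: d/ds[\frac{s^{2} \log{\left(4 s^{2} + 6 \right)}}{2} - \frac{s^{2}}{2} + \frac{3 \log{\left(2 s^{2} + 3 \right)}}{4}] = s \log{\left(2 s^{2} + 3 \right)} + s \log{\left(2 \right)}, which equals f(s).
F(-1) = - \frac{1}{2} + \frac{\log{\left(10 \right)}}{2} + \frac{3 \log{\left(5 \right)}}{4}; F(-2) = -2 + \frac{3 \log{\left(11 \right)}}{4} + 2 \log{\left(22 \right)}.
Integral = F(-1) - F(-2) = - 2 \log{\left(22 \right)} - \frac{3 \log{\left(11 \right)}}{4} + \frac{\log{\left(10 \right)}}{2} + \frac{3 \log{\left(5 \right)}}{4} + \frac{3}{2}.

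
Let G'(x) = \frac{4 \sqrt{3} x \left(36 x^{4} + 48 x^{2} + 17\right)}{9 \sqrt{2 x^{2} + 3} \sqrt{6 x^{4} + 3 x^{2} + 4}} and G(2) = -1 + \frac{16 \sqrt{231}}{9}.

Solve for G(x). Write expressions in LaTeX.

Recognize the product-rule pattern: G'(x) = u'v + uv' with u = \frac{4 \sqrt{4 x^{2} + 6}}{3}, v = \sqrt{x^{4} + \frac{x^{2}}{2} + \frac{2}{3}}, so integration by parts undoes it.
A general antiderivative is \frac{4 \sqrt{4 x^{2} + 6} \sqrt{x^{4} + \frac{x^{2}}{2} + \frac{2}{3}}}{3} + C.
The condition gives C = -1 + \frac{16 \sqrt{231}}{9} - (\frac{16 \sqrt{231}}{9}) = -1.
So G(x) = \frac{4 \sqrt{3} \sqrt{2 x^{2} + 3} \sqrt{6 x^{4} + 3 x^{2} + 4} - 9}{9}.
Check: d/dx[\frac{4 \sqrt{3} \sqrt{2 x^{2} + 3} \sqrt{6 x^{4} + 3 x^{2} + 4} - 9}{9}] = \frac{144 \sqrt{3} x^{5} + 192 \sqrt{3} x^{3} + 68 \sqrt{3} x}{9 \sqrt{2 x^{2} + 3} \sqrt{6 x^{4} + 3 x^{2} + 4}}, which equals G'(x).

G(x) = \frac{4 \sqrt{3} \sqrt{2 x^{2} + 3} \sqrt{6 x^{4} + 3 x^{2} + 4} - 9}{9}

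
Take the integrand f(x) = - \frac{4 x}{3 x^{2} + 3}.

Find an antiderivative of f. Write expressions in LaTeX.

f matches the chain-rule pattern g'(h)*h' with inner function h(x) = 4 x^{2} + 4; substituting u = h(x) collapses the integral.
Check: d/dx[- \frac{2 \log{\left(x^{2} + 1 \right)}}{3}] = - \frac{4 x}{3 x^{2} + 3} = f(x).

An antiderivative is F(x) = - \frac{2 \log{\left(x^{2} + 1 \right)}}{3}.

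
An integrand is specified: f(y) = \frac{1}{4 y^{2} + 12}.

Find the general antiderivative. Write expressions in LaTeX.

F(y) = \frac{\sqrt{3} \operatorname{atan}{\left(\frac{\sqrt{3} y}{3} \right)}}{12} + C

Check any antiderivative F(y) by computing F'(y) and comparing it with f(y).
Check: d/dy[\frac{\sqrt{3} \operatorname{atan}{\left(\frac{\sqrt{3} y}{3} \right)}}{12}] = \frac{1}{4 y^{2} + 12} = f(y).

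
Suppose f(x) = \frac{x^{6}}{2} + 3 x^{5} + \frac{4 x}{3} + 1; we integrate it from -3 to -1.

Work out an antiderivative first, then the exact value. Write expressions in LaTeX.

Antiderivative: F(x) = \frac{x \left(3 x^{6} + 21 x^{5} + 28 x + 42\right)}{42}; value = - \frac{4435}{21}

Integrate term by term and add the pieces.
F(x) = \frac{x \left(3 x^{6} + 21 x^{5} + 28 x + 42\right)}{42} is an antiderivative of f.
Check: d/dx[\frac{x \left(3 x^{6} + 21 x^{5} + 28 x + 42\right)}{42}] = \frac{x^{6}}{2} + 3 x^{5} + \frac{4 x}{3} + 1 = f(x).
F(-1) = \frac{2}{21}; F(-3) = \frac{1479}{7}.
Integral = F(-1) - F(-3) = - \frac{4435}{21}.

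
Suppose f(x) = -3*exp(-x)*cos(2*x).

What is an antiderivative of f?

A candidate is checked by its d/dx: the result must match f(x).
Check: d/dx[-6*exp(-x)*sin(2*x)/5 + 3*exp(-x)*cos(2*x)/5] = -3*exp(-x)*cos(2*x) = f(x).

An antiderivative is F(x) = -6*exp(-x)*sin(2*x)/5 + 3*exp(-x)*cos(2*x)/5.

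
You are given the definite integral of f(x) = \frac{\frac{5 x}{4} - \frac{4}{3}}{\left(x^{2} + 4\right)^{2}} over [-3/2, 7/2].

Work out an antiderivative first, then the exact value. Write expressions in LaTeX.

Any candidate F(x) must reproduce f(x) exactly when differentiated.
F(x) = - \frac{2 x^{2} \operatorname{atan}{\left(\frac{x}{2} \right)} + 4 x + 8 \operatorname{atan}{\left(\frac{x}{2} \right)} + 15}{24 \left(x^{2} + 4\right)} is an antiderivative of f.
Check: d/dx[- \frac{2 x^{2} \operatorname{atan}{\left(\frac{x}{2} \right)} + 4 x + 8 \operatorname{atan}{\left(\frac{x}{2} \right)} + 15}{24 \left(x^{2} + 4\right)}] = \frac{15 x - 16}{12 x^{4} + 96 x^{2} + 192}, which equals f(x).
F(7/2) = - \frac{\operatorname{atan}{\left(\frac{7}{4} \right)}}{12} - \frac{29}{390}; F(-3/2) = - \frac{3}{50} + \frac{\operatorname{atan}{\left(\frac{3}{4} \right)}}{12}.
Integral = F(7/2) - F(-3/2) = - \frac{\operatorname{atan}{\left(\frac{7}{4} \right)}}{12} - \frac{\operatorname{atan}{\left(\frac{3}{4} \right)}}{12} - \frac{14}{975}.

Antiderivative: F(x) = - \frac{2 x^{2} \operatorname{atan}{\left(\frac{x}{2} \right)} + 4 x + 8 \operatorname{atan}{\left(\frac{x}{2} \right)} + 15}{24 \left(x^{2} + 4\right)}; value = - \frac{\operatorname{atan}{\left(\frac{7}{4} \right)}}{12} - \frac{\operatorname{atan}{\left(\frac{3}{4} \right)}}{12} - \frac{14}{975}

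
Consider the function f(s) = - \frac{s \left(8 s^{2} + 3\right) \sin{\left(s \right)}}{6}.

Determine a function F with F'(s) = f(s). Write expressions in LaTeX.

An antiderivative is F(s) = \frac{8 s^{3} \cos{\left(s \right)} - 24 s^{2} \sin{\left(s \right)} - 45 s \cos{\left(s \right)} + 45 \sin{\left(s \right)}}{6}.

A candidate is checked by its d/ds: the result must match f(s).
Check: d/ds[\frac{8 s^{3} \cos{\left(s \right)} - 24 s^{2} \sin{\left(s \right)} - 45 s \cos{\left(s \right)} + 45 \sin{\left(s \right)}}{6}] = - \frac{4 s^{3} \sin{\left(s \right)}}{3} - \frac{s \sin{\left(s \right)}}{2}, which equals f(s).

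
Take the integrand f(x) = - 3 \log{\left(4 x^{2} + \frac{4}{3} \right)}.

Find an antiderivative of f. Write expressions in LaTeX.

Any candidate F(x) must reproduce f(x) exactly when differentiated.
Check: d/dx[- 3 x \log{\left(4 x^{2} + \frac{4}{3} \right)} + 6 x - 2 \sqrt{3} \operatorname{atan}{\left(\sqrt{3} x \right)}] = - 3 \log{\left(x^{2} + \frac{1}{3} \right)} - 6 \log{\left(2 \right)}, which equals f(x).

An antiderivative is F(x) = - 3 x \log{\left(4 x^{2} + \frac{4}{3} \right)} + 6 x - 2 \sqrt{3} \operatorname{atan}{\left(\sqrt{3} x \right)}.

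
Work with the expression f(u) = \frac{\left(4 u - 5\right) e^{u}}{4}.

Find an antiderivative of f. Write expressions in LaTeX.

Recognize the product-rule pattern: f = v'r + vr' with v = u - \frac{9}{4}, r = e^{u}, so integration by parts undoes it.
Check: d/du[u e^{u} - \frac{9 e^{u}}{4}] = u e^{u} - \frac{5 e^{u}}{4}, which equals f(u).

An antiderivative is F(u) = u e^{u} - \frac{9 e^{u}}{4}.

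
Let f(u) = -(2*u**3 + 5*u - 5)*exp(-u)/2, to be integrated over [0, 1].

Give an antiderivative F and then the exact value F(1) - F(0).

Antiderivative: F(u) = (2*u**3 + 6*u**2 + 17*u + 12)*exp(-u)/2; value = -6 + 37*exp(-1)/2

Recognize the product-rule pattern: f = v'r + vr' with v = u**3 + 3*u**2 + 17*u/2 + 6, r = exp(-u), so integration by parts undoes it.
F(u) = (2*u**3 + 6*u**2 + 17*u + 12)*exp(-u)/2 is an antiderivative of f.
Check: d/du[(2*u**3 + 6*u**2 + 17*u + 12)*exp(-u)/2] = (-2*u**3 - 5*u + 5)*exp(-u)/2, which equals f(u).
F(1) = 37*exp(-1)/2; F(0) = 6.
Integral = F(1) - F(0) = -6 + 37*exp(-1)/2.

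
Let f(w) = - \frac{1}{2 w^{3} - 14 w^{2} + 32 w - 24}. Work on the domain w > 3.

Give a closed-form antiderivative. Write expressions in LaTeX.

The denominator factors as 2 \left(w - 3\right) \left(w - 2\right)^{2}; partial fractions split f into directly integrable pieces: \frac{1}{2 \left(w - 2\right)} + \frac{1}{2 \left(w - 2\right)^{2}} - \frac{1}{2 \left(w - 3\right)}.
Check: d/dw[\frac{- \left(w - 2\right) \log{\left(w - 3 \right)} + \left(w - 2\right) \log{\left(w - 2 \right)} - 1}{2 \left(w - 2\right)}] = - \frac{1}{2 w^{3} - 14 w^{2} + 32 w - 24} = f(w).

An antiderivative is F(w) = \frac{- \left(w - 2\right) \log{\left(w - 3 \right)} + \left(w - 2\right) \log{\left(w - 2 \right)} - 1}{2 \left(w - 2\right)}.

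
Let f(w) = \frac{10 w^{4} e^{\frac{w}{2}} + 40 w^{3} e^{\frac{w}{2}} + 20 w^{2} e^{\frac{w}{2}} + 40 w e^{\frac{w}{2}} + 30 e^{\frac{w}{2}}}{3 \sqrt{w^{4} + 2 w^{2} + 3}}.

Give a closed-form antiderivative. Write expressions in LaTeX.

An antiderivative is F(w) = \frac{20 \sqrt{w^{4} + 2 w^{2} + 3} e^{\frac{w}{2}}}{3}.

Recognize the product-rule pattern: f = u'v + uv' with u = \frac{20 \sqrt{w^{4} + 2 w^{2} + 3}}{3}, v = e^{\frac{w}{2}}, so integration by parts undoes it.
Check: d/dw[\frac{20 \sqrt{w^{4} + 2 w^{2} + 3} e^{\frac{w}{2}}}{3}] = \frac{10 w^{4} e^{\frac{w}{2}} + 40 w^{3} e^{\frac{w}{2}} + 20 w^{2} e^{\frac{w}{2}} + 40 w e^{\frac{w}{2}} + 30 e^{\frac{w}{2}}}{3 \sqrt{w^{4} + 2 w^{2} + 3}} = f(w).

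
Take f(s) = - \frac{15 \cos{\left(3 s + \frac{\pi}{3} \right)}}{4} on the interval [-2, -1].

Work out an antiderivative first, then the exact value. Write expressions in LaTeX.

Since d/ds undoes antidifferentiation here, F'(s) = f(s) is required of F(s).
F(s) = - \frac{5 \sin{\left(3 s + \frac{\pi}{3} \right)}}{4} is an antiderivative of f.
Check: d/ds[- \frac{5 \sin{\left(3 s + \frac{\pi}{3} \right)}}{4}] = - \frac{15 \cos{\left(3 s + \frac{\pi}{3} \right)}}{4} = f(s).
F(-1) = - \frac{5 \cos{\left(\frac{\pi}{6} + 3 \right)}}{4}; F(-2) = - \frac{5 \cos{\left(\frac{\pi}{6} + 6 \right)}}{4}.
Integral = F(-1) - F(-2) = - \frac{5 \cos{\left(\frac{\pi}{6} + 3 \right)}}{4} + \frac{5 \cos{\left(\frac{\pi}{6} + 6 \right)}}{4}.

Antiderivative: F(s) = - \frac{5 \sin{\left(3 s + \frac{\pi}{3} \right)}}{4}; value = - \frac{5 \cos{\left(\frac{\pi}{6} + 3 \right)}}{4} + \frac{5 \cos{\left(\frac{\pi}{6} + 6 \right)}}{4}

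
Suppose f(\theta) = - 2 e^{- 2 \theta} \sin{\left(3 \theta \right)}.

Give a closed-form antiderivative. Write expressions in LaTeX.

A first test for any F(\theta): its \theta-derivative must equal f(\theta) identically.
Check: d/d\theta[\frac{4 e^{- 2 \theta} \sin{\left(3 \theta \right)}}{13} + \frac{6 e^{- 2 \theta} \cos{\left(3 \theta \right)}}{13}] = - 2 e^{- 2 \theta} \sin{\left(3 \theta \right)} = f(\theta).

An antiderivative is F(\theta) = \frac{4 e^{- 2 \theta} \sin{\left(3 \theta \right)}}{13} + \frac{6 e^{- 2 \theta} \cos{\left(3 \theta \right)}}{13}.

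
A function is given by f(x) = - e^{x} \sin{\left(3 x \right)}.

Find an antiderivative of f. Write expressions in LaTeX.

For F(x) to be correct the identity F'(x) - f(x) = 0 must hold.
Check: d/dx[- \frac{e^{x} \sin{\left(3 x \right)}}{10} + \frac{3 e^{x} \cos{\left(3 x \right)}}{10}] = - e^{x} \sin{\left(3 x \right)} = f(x).

An antiderivative is F(x) = - \frac{e^{x} \sin{\left(3 x \right)}}{10} + \frac{3 e^{x} \cos{\left(3 x \right)}}{10}.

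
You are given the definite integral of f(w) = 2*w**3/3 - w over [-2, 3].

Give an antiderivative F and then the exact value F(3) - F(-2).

Integrate term by term and add the pieces.
F(w) = w**4/6 - w**2/2 is an antiderivative of f.
Check: d/dw[w**4/6 - w**2/2] = 2*w**3/3 - w = f(w).
F(3) = 9; F(-2) = 2/3.
Integral = F(3) - F(-2) = 25/3.

Antiderivative: F(w) = w**4/6 - w**2/2; value = 25/3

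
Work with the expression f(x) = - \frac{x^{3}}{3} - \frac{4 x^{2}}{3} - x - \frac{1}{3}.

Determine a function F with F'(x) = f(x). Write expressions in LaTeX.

The integrand splits into summands that can be handled one at a time.
Check: d/dx[- \frac{x^{4}}{12} - \frac{4 x^{3}}{9} - \frac{x^{2}}{2} - \frac{x}{3}] = - \frac{x^{3}}{3} - \frac{4 x^{2}}{3} - x - \frac{1}{3} = f(x).

An antiderivative is F(x) = - \frac{x^{4}}{12} - \frac{4 x^{3}}{9} - \frac{x^{2}}{2} - \frac{x}{3}.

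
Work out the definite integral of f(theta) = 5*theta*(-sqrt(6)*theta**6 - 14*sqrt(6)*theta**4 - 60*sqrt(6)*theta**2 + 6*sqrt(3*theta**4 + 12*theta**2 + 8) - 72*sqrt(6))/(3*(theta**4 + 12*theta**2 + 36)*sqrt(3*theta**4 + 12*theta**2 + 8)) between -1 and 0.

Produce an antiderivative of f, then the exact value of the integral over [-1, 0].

Antiderivative: F(theta) = 5*(-sqrt(6)*(theta**2 + 6)*sqrt(3*theta**4 + 12*theta**2 + 8) - 18)/(18*(theta**2 + 6)); value = -10*sqrt(3)/9 - 5/42 + 5*sqrt(138)/18

Any candidate F(theta) must reproduce f(theta) exactly when differentiated.
F(theta) = 5*(-sqrt(6)*(theta**2 + 6)*sqrt(3*theta**4 + 12*theta**2 + 8) - 18)/(18*(theta**2 + 6)) is an antiderivative of f.
Check: d/dtheta[5*(-sqrt(6)*(theta**2 + 6)*sqrt(3*theta**4 + 12*theta**2 + 8) - 18)/(18*(theta**2 + 6))] = (-5*sqrt(6)*theta**7 - 70*sqrt(6)*theta**5 - 300*sqrt(6)*theta**3 + 30*theta*sqrt(3*theta**4 + 12*theta**2 + 8) - 360*sqrt(6)*theta)/(3*theta**4*sqrt(3*theta**4 + 12*theta**2 + 8) + 36*theta**2*sqrt(3*theta**4 + 12*theta**2 + 8) + 108*sqrt(3*theta**4 + 12*theta**2 + 8)), which equals f(theta).
F(0) = -10*sqrt(3)/9 - 5/6; F(-1) = -5*sqrt(138)/18 - 5/7.
Integral = F(0) - F(-1) = -10*sqrt(3)/9 - 5/42 + 5*sqrt(138)/18.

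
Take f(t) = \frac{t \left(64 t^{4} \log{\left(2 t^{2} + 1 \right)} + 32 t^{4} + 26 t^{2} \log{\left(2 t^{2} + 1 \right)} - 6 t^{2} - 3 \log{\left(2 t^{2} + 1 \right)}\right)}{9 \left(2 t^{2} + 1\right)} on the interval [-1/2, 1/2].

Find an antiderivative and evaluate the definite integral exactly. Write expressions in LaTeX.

Antiderivative: F(t) = - \frac{2 \left(- \frac{4 t^{4}}{3} + \frac{t^{2}}{4}\right) \log{\left(2 t^{2} + 1 \right)}}{3}; value = 0

Recognize the product-rule pattern: f = u'v + uv' with u = \frac{8 t^{4}}{9} - \frac{t^{2}}{6}, v = \log{\left(2 t^{2} + 1 \right)}, so integration by parts undoes it.
F(t) = - \frac{2 \left(- \frac{4 t^{4}}{3} + \frac{t^{2}}{4}\right) \log{\left(2 t^{2} + 1 \right)}}{3} is an antiderivative of f.
Check: d/dt[- \frac{2 \left(- \frac{4 t^{4}}{3} + \frac{t^{2}}{4}\right) \log{\left(2 t^{2} + 1 \right)}}{3}] = \frac{64 t^{5} \log{\left(2 t^{2} + 1 \right)} + 32 t^{5} + 26 t^{3} \log{\left(2 t^{2} + 1 \right)} - 6 t^{3} - 3 t \log{\left(2 t^{2} + 1 \right)}}{18 t^{2} + 9}, which equals f(t).
F(1/2) = \frac{\log{\left(\frac{3}{2} \right)}}{72}; F(-1/2) = \frac{\log{\left(\frac{3}{2} \right)}}{72}.
Integral = F(1/2) - F(-1/2) = 0.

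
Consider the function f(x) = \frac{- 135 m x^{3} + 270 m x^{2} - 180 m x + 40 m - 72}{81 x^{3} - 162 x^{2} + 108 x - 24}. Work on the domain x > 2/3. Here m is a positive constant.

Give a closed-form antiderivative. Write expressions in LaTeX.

An antiderivative is F(x) = \frac{- 45 m x^{3} + 60 m x^{2} - 20 m x + 12}{27 x^{2} - 36 x + 12}.

For F(x) to be correct the identity F'(x) - f(x) = 0 must hold.
Check: d/dx[\frac{- 45 m x^{3} + 60 m x^{2} - 20 m x + 12}{27 x^{2} - 36 x + 12}] = \frac{- 135 m x^{3} + 270 m x^{2} - 180 m x + 40 m - 72}{81 x^{3} - 162 x^{2} + 108 x - 24} = f(x).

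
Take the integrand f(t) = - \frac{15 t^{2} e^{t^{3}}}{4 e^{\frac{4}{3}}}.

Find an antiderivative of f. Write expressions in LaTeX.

The substitution u = t^{3} - \frac{4}{3} works: f is exactly (dF/du)*(du/dt) for that inner function.
Check: d/dt[- \frac{5 e^{t^{3} - \frac{4}{3}}}{4}] = - \frac{15 t^{2} e^{t^{3}}}{4 e^{\frac{4}{3}}} = f(t).

An antiderivative is F(t) = - \frac{5 e^{t^{3} - \frac{4}{3}}}{4}.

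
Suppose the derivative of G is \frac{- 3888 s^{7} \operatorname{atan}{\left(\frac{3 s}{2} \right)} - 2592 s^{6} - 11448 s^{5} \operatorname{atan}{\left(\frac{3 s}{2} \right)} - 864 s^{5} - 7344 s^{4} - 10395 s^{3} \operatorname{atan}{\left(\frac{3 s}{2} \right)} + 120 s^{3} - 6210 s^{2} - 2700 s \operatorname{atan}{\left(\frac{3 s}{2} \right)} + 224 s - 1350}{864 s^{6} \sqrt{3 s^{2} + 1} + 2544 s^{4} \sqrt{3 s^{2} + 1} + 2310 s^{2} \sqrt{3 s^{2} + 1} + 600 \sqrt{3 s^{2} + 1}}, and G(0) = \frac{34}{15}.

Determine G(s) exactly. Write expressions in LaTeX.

G(s) = \frac{48 s^{2} - \sqrt{3 s^{2} + 1} \left(9 \left(4 s^{2} + 5\right) \operatorname{atan}{\left(\frac{3 s}{2} \right)} - 8\right) + 60}{6 \left(4 s^{2} + 5\right)}

Recognize the product-rule pattern: G'(s) = u'v + uv' with u = - 2 \sqrt{3 s^{2} + 1}, v = \frac{3 \operatorname{atan}{\left(\frac{3 s}{2} \right)}}{4} - \frac{2}{3 \left(4 s^{2} + 5\right)}, so integration by parts undoes it.
A general antiderivative is - 2 \sqrt{3 s^{2} + 1} \left(\frac{3 \operatorname{atan}{\left(\frac{3 s}{2} \right)}}{4} - \frac{2}{3 \left(4 s^{2} + 5\right)}\right) + C.
The condition gives C = \frac{34}{15} - (\frac{4}{15}) = 2.
So G(s) = \frac{48 s^{2} - \sqrt{3 s^{2} + 1} \left(9 \left(4 s^{2} + 5\right) \operatorname{atan}{\left(\frac{3 s}{2} \right)} - 8\right) + 60}{6 \left(4 s^{2} + 5\right)}.
Check: d/ds[\frac{48 s^{2} - \sqrt{3 s^{2} + 1} \left(9 \left(4 s^{2} + 5\right) \operatorname{atan}{\left(\frac{3 s}{2} \right)} - 8\right) + 60}{6 \left(4 s^{2} + 5\right)}] = \frac{- 3888 s^{7} \operatorname{atan}{\left(\frac{3 s}{2} \right)} - 2592 s^{6} - 11448 s^{5} \operatorname{atan}{\left(\frac{3 s}{2} \right)} - 864 s^{5} - 7344 s^{4} - 10395 s^{3} \operatorname{atan}{\left(\frac{3 s}{2} \right)} + 120 s^{3} - 6210 s^{2} - 2700 s \operatorname{atan}{\left(\frac{3 s}{2} \right)} + 224 s - 1350}{864 s^{6} \sqrt{3 s^{2} + 1} + 2544 s^{4} \sqrt{3 s^{2} + 1} + 2310 s^{2} \sqrt{3 s^{2} + 1} + 600 \sqrt{3 s^{2} + 1}} = G'(s).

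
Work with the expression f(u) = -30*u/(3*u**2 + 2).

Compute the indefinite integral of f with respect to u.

F(u) = -5*log(3*u**2 + 2) + C

f matches the chain-rule pattern g'(h)*h' with inner function h(u) = 3*u**2 + 2; substituting w = h(u) collapses the integral.
Check: d/du[-5*log(3*u**2 + 2)] = -30*u/(3*u**2 + 2) = f(u).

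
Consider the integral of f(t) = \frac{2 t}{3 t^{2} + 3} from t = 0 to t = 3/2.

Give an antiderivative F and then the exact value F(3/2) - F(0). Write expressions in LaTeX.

The substitution u = 2 t^{2} + 2 works: f is exactly (dF/du)*(du/dt) for that inner function.
F(t) = \frac{\log{\left(2 t^{2} + 2 \right)}}{3} is an antiderivative of f.
Check: d/dt[\frac{\log{\left(2 t^{2} + 2 \right)}}{3}] = \frac{2 t}{3 t^{2} + 3} = f(t).
F(3/2) = \frac{\log{\left(\frac{13}{2} \right)}}{3}; F(0) = \frac{\log{\left(2 \right)}}{3}.
Integral = F(3/2) - F(0) = - \frac{\log{\left(2 \right)}}{3} + \frac{\log{\left(\frac{13}{2} \right)}}{3}.

Antiderivative: F(t) = \frac{\log{\left(2 t^{2} + 2 \right)}}{3}; value = - \frac{\log{\left(2 \right)}}{3} + \frac{\log{\left(\frac{13}{2} \right)}}{3}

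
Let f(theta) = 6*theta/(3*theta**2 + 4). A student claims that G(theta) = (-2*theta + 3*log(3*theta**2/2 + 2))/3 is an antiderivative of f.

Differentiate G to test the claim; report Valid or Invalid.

d/dtheta[G] = (-6*theta**2 + 18*theta - 8)/(9*theta**2 + 12)
d/dtheta[G] - f(theta) = -2/3 != 0.

Invalid: d/dtheta[G] - f = -2/3, which is not 0.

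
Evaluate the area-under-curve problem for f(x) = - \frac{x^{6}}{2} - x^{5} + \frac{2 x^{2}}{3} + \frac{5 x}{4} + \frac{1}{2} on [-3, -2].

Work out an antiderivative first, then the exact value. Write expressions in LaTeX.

The integrand splits into summands that can be handled one at a time.
F(x) = - \frac{x \left(36 x^{6} + 84 x^{5} - 112 x^{2} - 315 x - 252\right)}{504} is an antiderivative of f.
Check: d/dx[- \frac{x \left(36 x^{6} + 84 x^{5} - 112 x^{2} - 315 x - 252\right)}{504}] = - \frac{x^{6}}{2} - x^{5} + \frac{2 x^{2}}{3} + \frac{5 x}{4} + \frac{1}{2} = f(x).
F(-2) = - \frac{227}{126}; F(-3) = \frac{1839}{56}.
Integral = F(-2) - F(-3) = - \frac{17459}{504}.

Antiderivative: F(x) = - \frac{x \left(36 x^{6} + 84 x^{5} - 112 x^{2} - 315 x - 252\right)}{504}; value = - \frac{17459}{504}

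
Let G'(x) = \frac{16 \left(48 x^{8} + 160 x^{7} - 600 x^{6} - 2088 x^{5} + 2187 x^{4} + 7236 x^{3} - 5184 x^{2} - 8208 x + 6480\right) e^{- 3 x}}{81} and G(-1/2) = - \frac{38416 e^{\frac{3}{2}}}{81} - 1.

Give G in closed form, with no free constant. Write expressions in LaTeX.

G'(x) has the shape u'v + uv' for u = - 16 \left(- \frac{2 x^{2}}{3} - x + 2\right)^{4} and v = e^{- 3 x} — it is the derivative of the product u*v.
A general antiderivative is - 16 \left(- \frac{2 x^{2}}{3} - x + 2\right)^{4} e^{- 3 x} + C.
The condition gives C = - \frac{38416 e^{\frac{3}{2}}}{81} - 1 - (- \frac{38416 e^{\frac{3}{2}}}{81}) = -1.
So G(x) = - \frac{256 x^{8} e^{- 3 x}}{81} - \frac{512 x^{7} e^{- 3 x}}{27} - \frac{128 x^{6} e^{- 3 x}}{27} + 128 x^{5} e^{- 3 x} + \frac{208 x^{4} e^{- 3 x}}{3} - 384 x^{3} e^{- 3 x} - \frac{128 x^{2} e^{- 3 x}}{3} + 512 x e^{- 3 x} - 1 - 256 e^{- 3 x}.
Check: d/dx[- \frac{256 x^{8} e^{- 3 x}}{81} - \frac{512 x^{7} e^{- 3 x}}{27} - \frac{128 x^{6} e^{- 3 x}}{27} + 128 x^{5} e^{- 3 x} + \frac{208 x^{4} e^{- 3 x}}{3} - 384 x^{3} e^{- 3 x} - \frac{128 x^{2} e^{- 3 x}}{3} + 512 x e^{- 3 x} - 1 - 256 e^{- 3 x}] = \frac{\left(768 x^{8} + 2560 x^{7} - 9600 x^{6} - 33408 x^{5} + 34992 x^{4} + 115776 x^{3} - 82944 x^{2} - 131328 x + 103680\right) e^{- 3 x}}{81}, which equals G'(x).

G(x) = - \frac{256 x^{8} e^{- 3 x}}{81} - \frac{512 x^{7} e^{- 3 x}}{27} - \frac{128 x^{6} e^{- 3 x}}{27} + 128 x^{5} e^{- 3 x} + \frac{208 x^{4} e^{- 3 x}}{3} - 384 x^{3} e^{- 3 x} - \frac{128 x^{2} e^{- 3 x}}{3} + 512 x e^{- 3 x} - 1 - 256 e^{- 3 x}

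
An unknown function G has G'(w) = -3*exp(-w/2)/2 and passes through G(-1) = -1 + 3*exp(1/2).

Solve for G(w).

The proposed G(w) is checked by its d/dw: the result must match the given G'(w).
A general antiderivative is 3*exp(-w/2) + C.
The condition gives C = -1 + 3*exp(1/2) - (3*exp(1/2)) = -1.
So G(w) = (3 - exp(w/2))*exp(-w/2).
Check: d/dw[(3 - exp(w/2))*exp(-w/2)] = -3*exp(-w/2)/2 = G'(w).

G(w) = (3 - exp(w/2))*exp(-w/2)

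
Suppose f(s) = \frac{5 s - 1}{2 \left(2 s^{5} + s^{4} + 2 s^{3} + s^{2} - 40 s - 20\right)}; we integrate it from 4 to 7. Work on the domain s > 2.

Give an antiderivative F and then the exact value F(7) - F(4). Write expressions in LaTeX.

Factor the denominator (2 \left(s - 2\right) \left(s + 2\right) \left(2 s + 1\right) \left(s^{2} + 5\right)) and decompose: f = - \frac{s + 7}{54 \left(s^{2} + 5\right)} + \frac{4}{45 \left(2 s + 1\right)} - \frac{11}{216 \left(s + 2\right)} + \frac{1}{40 \left(s - 2\right)}; each piece integrates to a log, atan, or power term.
F(s) = \frac{\log{\left(s - 2 \right)}}{40} + \frac{2 \log{\left(s + \frac{1}{2} \right)}}{45} - \frac{11 \log{\left(s + 2 \right)}}{216} - \frac{\log{\left(s^{2} + 5 \right)}}{108} - \frac{7 \sqrt{5} \operatorname{atan}{\left(\frac{\sqrt{5} s}{5} \right)}}{270} is an antiderivative of f.
Check: d/ds[\frac{\log{\left(s - 2 \right)}}{40} + \frac{2 \log{\left(s + \frac{1}{2} \right)}}{45} - \frac{11 \log{\left(s + 2 \right)}}{216} - \frac{\log{\left(s^{2} + 5 \right)}}{108} - \frac{7 \sqrt{5} \operatorname{atan}{\left(\frac{\sqrt{5} s}{5} \right)}}{270}] = \frac{5 s - 1}{4 s^{5} + 2 s^{4} + 4 s^{3} + 2 s^{2} - 80 s - 40}, which equals f(s).
F(7) = - \frac{11 \log{\left(9 \right)}}{216} - \frac{7 \sqrt{5} \operatorname{atan}{\left(\frac{7 \sqrt{5}}{5} \right)}}{270} - \frac{\log{\left(54 \right)}}{108} + \frac{\log{\left(5 \right)}}{40} + \frac{2 \log{\left(\frac{15}{2} \right)}}{45}; F(4) = - \frac{11 \log{\left(6 \right)}}{216} - \frac{7 \sqrt{5} \operatorname{atan}{\left(\frac{4 \sqrt{5}}{5} \right)}}{270} - \frac{\log{\left(21 \right)}}{108} + \frac{\log{\left(2 \right)}}{40} + \frac{2 \log{\left(\frac{9}{2} \right)}}{45}.
Integral = F(7) - F(4) = - \frac{11 \log{\left(9 \right)}}{216} - \frac{7 \sqrt{5} \operatorname{atan}{\left(\frac{7 \sqrt{5}}{5} \right)}}{270} - \frac{2 \log{\left(\frac{9}{2} \right)}}{45} - \frac{\log{\left(54 \right)}}{108} - \frac{\log{\left(2 \right)}}{40} + \frac{\log{\left(21 \right)}}{108} + \frac{\log{\left(5 \right)}}{40} + \frac{7 \sqrt{5} \operatorname{atan}{\left(\frac{4 \sqrt{5}}{5} \right)}}{270} + \frac{2 \log{\left(\frac{15}{2} \right)}}{45} + \frac{11 \log{\left(6 \right)}}{216}.

Antiderivative: F(s) = \frac{\log{\left(s - 2 \right)}}{40} + \frac{2 \log{\left(s + \frac{1}{2} \right)}}{45} - \frac{11 \log{\left(s + 2 \right)}}{216} - \frac{\log{\left(s^{2} + 5 \right)}}{108} - \frac{7 \sqrt{5} \operatorname{atan}{\left(\frac{\sqrt{5} s}{5} \right)}}{270}; value = - \frac{11 \log{\left(9 \right)}}{216} - \frac{7 \sqrt{5} \operatorname{atan}{\left(\frac{7 \sqrt{5}}{5} \right)}}{270} - \frac{2 \log{\left(\frac{9}{2} \right)}}{45} - \frac{\log{\left(54 \right)}}{108} - \frac{\log{\left(2 \right)}}{40} + \frac{\log{\left(21 \right)}}{108} + \frac{\log{\left(5 \right)}}{40} + \frac{7 \sqrt{5} \operatorname{atan}{\left(\frac{4 \sqrt{5}}{5} \right)}}{270} + \frac{2 \log{\left(\frac{15}{2} \right)}}{45} + \frac{11 \log{\left(6 \right)}}{216}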